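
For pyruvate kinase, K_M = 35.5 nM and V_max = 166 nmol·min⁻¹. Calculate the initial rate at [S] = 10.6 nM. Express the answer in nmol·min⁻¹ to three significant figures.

38.2 nmol·min⁻¹

v = Vmax·[S]/(Km + [S]) = 166 × 10.6 / (35.5 + 10.6)
  = 1760 / 46.10 = 38.2 nmol·min⁻¹.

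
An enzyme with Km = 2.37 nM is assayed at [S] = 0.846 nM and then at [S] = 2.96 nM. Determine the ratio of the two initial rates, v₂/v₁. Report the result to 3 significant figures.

2.11

Since Vmax cancels, v₂/v₁ = [S]₂(Km+[S]₁) / [S]₁(Km+[S]₂).
= 2.96×(2.37+0.846) / (0.846×(2.37+2.96)) = 9.519/4.509 = 2.11.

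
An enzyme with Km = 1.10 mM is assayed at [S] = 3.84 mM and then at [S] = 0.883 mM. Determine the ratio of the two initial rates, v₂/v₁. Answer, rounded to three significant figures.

0.573

Since Vmax cancels, v₂/v₁ = [S]₂(Km+[S]₁) / [S]₁(Km+[S]₂).
= 0.883×(1.10+3.84) / (3.84×(1.10+0.883)) = 4.362/7.615 = 0.573.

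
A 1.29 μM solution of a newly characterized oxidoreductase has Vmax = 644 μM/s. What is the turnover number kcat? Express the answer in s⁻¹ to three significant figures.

kcat = Vmax/[E]total = 644 μM/s / 1.29 μM = 499 s⁻¹.

499 s⁻¹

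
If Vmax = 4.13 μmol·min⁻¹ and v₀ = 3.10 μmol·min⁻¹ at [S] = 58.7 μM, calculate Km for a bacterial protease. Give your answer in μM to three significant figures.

From v = Vmax[S]/(Km+[S]), Km = [S](Vmax − v)/v.
Km = 58.7 × (4.13 − 3.10) / 3.10 = 60.46/3.10 = 19.5 μM.

19.5 μM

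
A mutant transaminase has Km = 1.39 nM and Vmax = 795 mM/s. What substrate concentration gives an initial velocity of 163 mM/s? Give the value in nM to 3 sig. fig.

0.358 nM

Rearranging v = Vmax[S]/(Km+[S]) gives [S] = Km·v/(Vmax − v).
[S] = 1.39 × 163 / (795 − 163) = 226.6/632.0 = 0.358 nM.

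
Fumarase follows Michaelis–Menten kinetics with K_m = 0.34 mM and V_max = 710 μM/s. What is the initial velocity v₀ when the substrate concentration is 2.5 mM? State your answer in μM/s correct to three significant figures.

v = Vmax·[S]/(Km + [S]) = 710 × 2.5 / (0.34 + 2.5)
  = 1775 / 2.840 = 625 μM/s.

625 μM/s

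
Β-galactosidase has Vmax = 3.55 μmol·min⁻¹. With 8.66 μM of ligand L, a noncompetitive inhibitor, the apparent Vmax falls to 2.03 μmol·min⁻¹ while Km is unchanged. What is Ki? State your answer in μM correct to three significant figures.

Noncompetitive: Vmax,app = Vmax/α with α = 1 + [I]/Ki.
α = Vmax/Vmax,app = 3.55/2.03 = 1.749.
Ki = [I]/(α − 1) = 8.66/0.7488 = 11.6 μM.

11.6 μM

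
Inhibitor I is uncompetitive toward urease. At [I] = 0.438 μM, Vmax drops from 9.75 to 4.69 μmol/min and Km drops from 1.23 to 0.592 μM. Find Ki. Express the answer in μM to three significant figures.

Uncompetitive: Vmax,app = Vmax/α (and Km,app = Km/α) with α = 1 + [I]/Ki.
α = Vmax/Vmax,app = 9.75/4.69 = 2.079.
Since α = 1 + [I]/Ki, [I]/Ki = 2.079 − 1 = 1.079 and Ki = 0.438/1.079 = 0.406 μM.

0.406 μM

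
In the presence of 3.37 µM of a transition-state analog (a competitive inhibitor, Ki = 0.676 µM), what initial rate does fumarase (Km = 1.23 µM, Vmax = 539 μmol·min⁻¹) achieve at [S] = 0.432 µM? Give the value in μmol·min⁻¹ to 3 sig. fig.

α = 1 + [I]/Ki = 1 + 3.37/0.676 = 5.985.
For a competitive inhibitor, Vmax is unchanged and the apparent Km becomes α·Km: Km,app = 7.36 µM, Vmax,app = 539 μmol·min⁻¹.
v = Vmax,app·[S]/(Km,app + [S]) = 539 × 0.432/(7.36 + 0.432) = 29.9 μmol·min⁻¹.

29.9 μmol·min⁻¹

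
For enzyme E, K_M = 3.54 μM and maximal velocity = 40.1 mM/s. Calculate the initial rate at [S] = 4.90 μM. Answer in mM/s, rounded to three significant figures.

23.3 mM/s

[S]/(Km+[S]) = 4.90/8.440 = 0.5806, the fractional saturation.
v = 0.5806 × Vmax = 0.5806 × 40.1 = 23.3 mM/s.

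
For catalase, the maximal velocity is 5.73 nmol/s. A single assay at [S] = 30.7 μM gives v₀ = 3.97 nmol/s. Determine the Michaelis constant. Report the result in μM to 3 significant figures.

From v = Vmax[S]/(Km+[S]), Km = [S](Vmax − v)/v.
Km = 30.7 × (5.73 − 3.97) / 3.97 = 54.03/3.97 = 13.6 μM.

13.6 μM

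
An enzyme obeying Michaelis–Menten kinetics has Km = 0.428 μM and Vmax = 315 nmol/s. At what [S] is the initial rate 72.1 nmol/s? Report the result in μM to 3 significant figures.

0.127 μM

Rearranging v = Vmax[S]/(Km+[S]) gives [S] = Km·v/(Vmax − v).
[S] = 0.428 × 72.1 / (315 − 72.1) = 30.86/242.9 = 0.127 μM.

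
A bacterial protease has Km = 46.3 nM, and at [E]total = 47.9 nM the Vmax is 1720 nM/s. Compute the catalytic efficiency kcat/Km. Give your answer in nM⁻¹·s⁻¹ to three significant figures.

kcat = Vmax/[E]total = 1720/47.9 = 35.9 s⁻¹.
kcat/Km = 35.9/46.3 = 0.776 nM⁻¹·s⁻¹.

0.776 nM⁻¹·s⁻¹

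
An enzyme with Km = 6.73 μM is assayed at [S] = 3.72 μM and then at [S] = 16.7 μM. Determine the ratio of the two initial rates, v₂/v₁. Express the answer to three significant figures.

The fractional saturations are [S]/(Km+[S]) = 3.72/10.45 = 0.3560 and 16.7/23.43 = 0.7128.
v₂/v₁ is just their ratio: 0.7128/0.3560 = 2.00.

2.00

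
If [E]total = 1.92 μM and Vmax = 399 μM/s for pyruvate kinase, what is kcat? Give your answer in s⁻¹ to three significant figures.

208 s⁻¹

kcat = Vmax/[E]total = 399 μM/s / 1.92 μM = 208 s⁻¹.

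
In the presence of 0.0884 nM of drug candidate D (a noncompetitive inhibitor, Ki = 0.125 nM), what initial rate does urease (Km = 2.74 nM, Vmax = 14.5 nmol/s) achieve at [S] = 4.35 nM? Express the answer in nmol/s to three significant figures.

5.21 nmol/s

With α = 1 + [I]/Ki = 1 + 0.0884/0.125 = 1.707, the noncompetitive rate law is v = (Vmax/α)·[S] / (Km + [S]).
v = (14.5/1.707)×4.35 / (2.74 + 4.35) = 36.95/7.090 = 5.21 nmol/s.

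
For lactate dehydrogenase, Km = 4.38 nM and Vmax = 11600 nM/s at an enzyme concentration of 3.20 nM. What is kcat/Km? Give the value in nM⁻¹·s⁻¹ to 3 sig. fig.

kcat = Vmax/[E]total = 11600/3.20 = 3620 s⁻¹.
kcat/Km = 3620/4.38 = 828 nM⁻¹·s⁻¹.

828 nM⁻¹·s⁻¹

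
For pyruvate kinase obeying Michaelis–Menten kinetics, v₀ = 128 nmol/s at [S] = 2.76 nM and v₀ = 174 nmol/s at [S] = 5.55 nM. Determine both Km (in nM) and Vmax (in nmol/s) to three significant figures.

Km = 3.06 nM; Vmax = 270 nmol/s

From v = Vmax[S]/(Km+[S]), each point gives Vmax = v(Km+[S])/[S].
Equating: 128(Km+2.76)/2.76 = 174(Km+5.55)/5.55.
46.38·Km + 128 = 31.35·Km + 174, so (46.38 − 31.35)·Km = 174 − 128.
Km = 46.00/15.03 = 3.06 nM; then Vmax = 128(3.06+2.76)/2.76 = 270 nmol/s.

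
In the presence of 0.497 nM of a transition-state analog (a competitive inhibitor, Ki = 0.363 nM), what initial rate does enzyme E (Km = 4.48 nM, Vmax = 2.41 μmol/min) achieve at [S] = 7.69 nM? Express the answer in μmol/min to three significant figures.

1.01 μmol/min

α = 1 + [I]/Ki = 1 + 0.497/0.363 = 2.369.
For a competitive inhibitor, Vmax is unchanged and the apparent Km becomes α·Km: Km,app = 10.6 nM, Vmax,app = 2.41 μmol/min.
v = Vmax,app·[S]/(Km,app + [S]) = 2.41 × 7.69/(10.6 + 7.69) = 1.01 μmol/min.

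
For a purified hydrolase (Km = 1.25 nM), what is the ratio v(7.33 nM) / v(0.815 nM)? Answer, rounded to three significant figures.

2.16

The fractional saturations are [S]/(Km+[S]) = 0.815/2.065 = 0.3947 and 7.33/8.580 = 0.8543.
v₂/v₁ is just their ratio: 0.8543/0.3947 = 2.16.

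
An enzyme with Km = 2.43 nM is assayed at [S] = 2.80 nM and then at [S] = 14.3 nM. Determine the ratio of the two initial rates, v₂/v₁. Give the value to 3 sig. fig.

The fractional saturations are [S]/(Km+[S]) = 2.80/5.230 = 0.5354 and 14.3/16.73 = 0.8548.
v₂/v₁ is just their ratio: 0.8548/0.5354 = 1.60.

1.60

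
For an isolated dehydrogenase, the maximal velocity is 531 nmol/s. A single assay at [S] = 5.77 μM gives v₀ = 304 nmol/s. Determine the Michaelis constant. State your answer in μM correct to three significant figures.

4.31 μM

v/Vmax = 304/531 = 0.5725 = [S]/(Km+[S]).
So Km + [S] = [S]/0.5725 = 10.08 μM, giving Km = 10.08 − 5.77 = 4.31 μM.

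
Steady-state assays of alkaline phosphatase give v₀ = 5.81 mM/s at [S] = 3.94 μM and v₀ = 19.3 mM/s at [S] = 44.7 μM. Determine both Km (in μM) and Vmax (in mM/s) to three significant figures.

Km = 12.9 μM; Vmax = 24.9 mM/s

From v = Vmax[S]/(Km+[S]), each point gives Vmax = v(Km+[S])/[S].
Equating: 5.81(Km+3.94)/3.94 = 19.3(Km+44.7)/44.7.
1.475·Km + 5.81 = 0.4318·Km + 19.3, so (1.475 − 0.4318)·Km = 19.3 − 5.81.
Km = 13.49/1.043 = 12.9 μM; then Vmax = 5.81(12.9+3.94)/3.94 = 24.9 mM/s.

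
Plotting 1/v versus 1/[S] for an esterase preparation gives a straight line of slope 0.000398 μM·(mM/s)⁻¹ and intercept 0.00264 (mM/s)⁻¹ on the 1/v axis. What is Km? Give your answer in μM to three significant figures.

0.151 μM

y-intercept = 1/Vmax ⇒ Vmax = 379 mM/s; slope = Km/Vmax ⇒ Km = slope × Vmax.
Km = 0.000398 × 379 = 0.151 μM.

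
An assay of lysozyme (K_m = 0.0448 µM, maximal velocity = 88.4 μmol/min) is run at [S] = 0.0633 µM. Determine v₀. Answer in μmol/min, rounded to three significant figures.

51.8 μmol/min

v = Vmax·[S]/(Km + [S]) = 88.4 × 0.0633 / (0.0448 + 0.0633)
  = 5.596 / 0.1081 = 51.8 μmol/min.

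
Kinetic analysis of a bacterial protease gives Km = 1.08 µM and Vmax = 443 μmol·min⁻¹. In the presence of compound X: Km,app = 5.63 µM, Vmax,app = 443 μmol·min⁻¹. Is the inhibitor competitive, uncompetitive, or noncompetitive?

Km increases (1.08 → 5.63 µM) while Vmax is unchanged — the hallmark of competitive inhibition.

competitive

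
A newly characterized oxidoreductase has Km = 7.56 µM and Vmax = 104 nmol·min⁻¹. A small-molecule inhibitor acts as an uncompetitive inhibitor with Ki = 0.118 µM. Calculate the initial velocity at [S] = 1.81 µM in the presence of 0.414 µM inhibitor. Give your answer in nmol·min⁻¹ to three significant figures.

12.0 nmol·min⁻¹

α = 1 + [I]/Ki = 1 + 0.414/0.118 = 4.508.
For an uncompetitive inhibitor, both parameters are divided by α, giving Vmax/α and Km/α: Km,app = 1.68 µM, Vmax,app = 23.1 nmol·min⁻¹.
v = Vmax,app·[S]/(Km,app + [S]) = 23.1 × 1.81/(1.68 + 1.81) = 12.0 nmol·min⁻¹.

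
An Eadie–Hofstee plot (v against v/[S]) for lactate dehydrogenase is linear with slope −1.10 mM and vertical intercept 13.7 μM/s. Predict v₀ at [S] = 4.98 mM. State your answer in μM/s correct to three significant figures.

11.2 μM/s

In the Eadie–Hofstee form v = Vmax − Km·(v/[S]), the slope is −Km and the intercept is Vmax, so Km = 1.10 mM and Vmax = 13.7 μM/s.
v = 13.7 × 4.98/(1.10 + 4.98) = 11.2 μM/s.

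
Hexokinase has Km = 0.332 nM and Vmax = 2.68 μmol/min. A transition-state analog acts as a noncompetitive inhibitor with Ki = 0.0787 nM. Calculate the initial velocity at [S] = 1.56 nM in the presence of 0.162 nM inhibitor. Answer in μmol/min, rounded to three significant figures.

0.722 μmol/min

α = 1 + [I]/Ki = 1 + 0.162/0.0787 = 3.058.
For a noncompetitive inhibitor, Vmax is reduced to Vmax/α while Km is unchanged: Km,app = 0.332 nM, Vmax,app = 0.876 μmol/min.
v = Vmax,app·[S]/(Km,app + [S]) = 0.876 × 1.56/(0.332 + 1.56) = 0.722 μmol/min.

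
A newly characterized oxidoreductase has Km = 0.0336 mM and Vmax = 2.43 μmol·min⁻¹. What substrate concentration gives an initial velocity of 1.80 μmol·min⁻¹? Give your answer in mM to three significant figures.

0.0960 mM

Rearranging v = Vmax[S]/(Km+[S]) gives [S] = Km·v/(Vmax − v).
[S] = 0.0336 × 1.80 / (2.43 − 1.80) = 0.06048/0.6300 = 0.0960 mM.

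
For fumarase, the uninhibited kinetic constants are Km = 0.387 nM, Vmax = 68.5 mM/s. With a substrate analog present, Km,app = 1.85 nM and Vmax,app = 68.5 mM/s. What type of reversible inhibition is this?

Km increases (0.387 → 1.85 nM) while Vmax is unchanged — the hallmark of competitive inhibition.

competitive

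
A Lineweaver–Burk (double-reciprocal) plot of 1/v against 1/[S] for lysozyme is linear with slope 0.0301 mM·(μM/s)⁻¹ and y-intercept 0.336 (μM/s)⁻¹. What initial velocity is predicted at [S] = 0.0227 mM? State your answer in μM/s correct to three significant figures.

0.602 μM/s

The y-intercept is 1/Vmax, so Vmax = 1/0.336 = 2.98 μM/s.
The slope is Km/Vmax, so Km = 0.0301 × 2.98 = 0.0896 mM.
Then v = 2.98 × 0.0227/(0.0896 + 0.0227) = 0.602 μM/s.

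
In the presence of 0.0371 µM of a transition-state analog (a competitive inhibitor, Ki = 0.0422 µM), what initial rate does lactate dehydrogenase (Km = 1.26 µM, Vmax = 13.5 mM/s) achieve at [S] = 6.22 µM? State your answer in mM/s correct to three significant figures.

9.78 mM/s

With α = 1 + [I]/Ki = 1 + 0.0371/0.0422 = 1.879, the competitive rate law is v = Vmax[S] / (αKm + [S]).
v = 13.5×6.22 / (1.879×1.26 + 6.22) = 83.97/8.588 = 9.78 mM/s.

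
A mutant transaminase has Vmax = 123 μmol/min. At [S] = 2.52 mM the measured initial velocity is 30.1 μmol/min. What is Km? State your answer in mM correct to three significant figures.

7.78 mM

From v = Vmax[S]/(Km+[S]), Km = [S](Vmax − v)/v.
Km = 2.52 × (123 − 30.1) / 30.1 = 234.1/30.1 = 7.78 mM.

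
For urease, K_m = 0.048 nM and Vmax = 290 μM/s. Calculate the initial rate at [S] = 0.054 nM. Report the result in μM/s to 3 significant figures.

v = Vmax·[S]/(Km + [S]) = 290 × 0.054 / (0.048 + 0.054)
  = 15.66 / 0.1020 = 154 μM/s.

154 μM/s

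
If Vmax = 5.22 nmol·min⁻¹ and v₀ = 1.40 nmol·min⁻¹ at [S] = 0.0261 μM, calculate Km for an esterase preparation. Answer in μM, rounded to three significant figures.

From v = Vmax[S]/(Km+[S]), Km = [S](Vmax − v)/v.
Km = 0.0261 × (5.22 − 1.40) / 1.40 = 0.09970/1.40 = 0.0712 μM.

0.0712 μM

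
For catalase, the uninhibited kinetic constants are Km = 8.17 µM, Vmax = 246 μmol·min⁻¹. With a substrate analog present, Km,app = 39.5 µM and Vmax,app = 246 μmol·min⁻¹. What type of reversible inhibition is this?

Km increases (8.17 → 39.5 µM) while Vmax is unchanged — the hallmark of competitive inhibition.

competitive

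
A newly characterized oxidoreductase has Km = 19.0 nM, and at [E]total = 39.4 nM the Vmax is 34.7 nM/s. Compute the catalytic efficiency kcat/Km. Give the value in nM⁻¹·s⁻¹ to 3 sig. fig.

0.0464 nM⁻¹·s⁻¹

kcat = Vmax/[E]total = 34.7/39.4 = 0.881 s⁻¹.
kcat/Km = 0.881/19.0 = 0.0464 nM⁻¹·s⁻¹.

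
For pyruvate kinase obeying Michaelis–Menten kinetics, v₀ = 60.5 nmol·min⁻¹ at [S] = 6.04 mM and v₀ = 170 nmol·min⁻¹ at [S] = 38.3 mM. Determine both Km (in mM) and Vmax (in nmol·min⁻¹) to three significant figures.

From v = Vmax[S]/(Km+[S]), each point gives Vmax = v(Km+[S])/[S].
Equating: 60.5(Km+6.04)/6.04 = 170(Km+38.3)/38.3.
10.02·Km + 60.5 = 4.439·Km + 170, so (10.02 − 4.439)·Km = 170 − 60.5.
Km = 109.5/5.578 = 19.6 mM; then Vmax = 60.5(19.6+6.04)/6.04 = 257 nmol·min⁻¹.

Km = 19.6 mM; Vmax = 257 nmol·min⁻¹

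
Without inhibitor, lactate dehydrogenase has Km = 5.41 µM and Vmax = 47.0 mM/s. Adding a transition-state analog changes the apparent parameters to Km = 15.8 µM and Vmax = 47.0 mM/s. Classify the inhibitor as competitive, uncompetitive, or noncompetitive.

competitive

Km increases (5.41 → 15.8 µM) while Vmax is unchanged — the hallmark of competitive inhibition.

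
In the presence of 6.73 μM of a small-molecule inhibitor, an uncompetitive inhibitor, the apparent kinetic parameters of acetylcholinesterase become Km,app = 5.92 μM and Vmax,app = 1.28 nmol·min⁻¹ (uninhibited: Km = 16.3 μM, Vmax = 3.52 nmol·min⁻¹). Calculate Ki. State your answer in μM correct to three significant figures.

3.85 μM

Uncompetitive: Vmax,app = Vmax/α (and Km,app = Km/α) with α = 1 + [I]/Ki.
α = Vmax/Vmax,app = 3.52/1.28 = 2.750.
Ki = [I]/(α − 1) = 6.73/1.750 = 3.85 μM.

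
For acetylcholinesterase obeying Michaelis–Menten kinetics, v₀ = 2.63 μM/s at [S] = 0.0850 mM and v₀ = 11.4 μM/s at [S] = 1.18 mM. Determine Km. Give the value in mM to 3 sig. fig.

0.412 mM

In reciprocal form, 1/v = (Km/Vmax)·(1/[S]) + 1/Vmax. The two points give (1/[S], 1/v) = (11.76, 0.3802) and (0.8475, 0.08772).
Slope = (0.3802 − 0.08772)/(11.76 − 0.8475) = 0.02679; intercept = 0.3802 − 0.02679×11.76 = 0.06501.
Vmax = 1/intercept = 15.4 μM/s; Km = slope × Vmax = 0.02679 × 15.4 = 0.412 mM.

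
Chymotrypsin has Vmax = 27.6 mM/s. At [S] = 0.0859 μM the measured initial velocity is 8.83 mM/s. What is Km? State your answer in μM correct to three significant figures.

From v = Vmax[S]/(Km+[S]), Km = [S](Vmax − v)/v.
Km = 0.0859 × (27.6 − 8.83) / 8.83 = 1.612/8.83 = 0.183 μM.

0.183 μM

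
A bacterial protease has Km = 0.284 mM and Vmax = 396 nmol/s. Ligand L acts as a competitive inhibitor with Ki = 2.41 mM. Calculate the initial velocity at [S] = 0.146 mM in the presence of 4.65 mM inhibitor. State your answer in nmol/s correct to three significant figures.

59.1 nmol/s

α = 1 + [I]/Ki = 1 + 4.65/2.41 = 2.929.
For a competitive inhibitor, Vmax is unchanged and the apparent Km becomes α·Km: Km,app = 0.832 mM, Vmax,app = 396 nmol/s.
v = Vmax,app·[S]/(Km,app + [S]) = 396 × 0.146/(0.832 + 0.146) = 59.1 nmol/s.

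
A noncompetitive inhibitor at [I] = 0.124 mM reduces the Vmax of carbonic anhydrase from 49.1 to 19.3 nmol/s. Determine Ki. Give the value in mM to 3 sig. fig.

Noncompetitive: Vmax,app = Vmax/α with α = 1 + [I]/Ki.
α = Vmax/Vmax,app = 49.1/19.3 = 2.544.
Since α = 1 + [I]/Ki, [I]/Ki = 2.544 − 1 = 1.544 and Ki = 0.124/1.544 = 0.0803 mM.

0.0803 mM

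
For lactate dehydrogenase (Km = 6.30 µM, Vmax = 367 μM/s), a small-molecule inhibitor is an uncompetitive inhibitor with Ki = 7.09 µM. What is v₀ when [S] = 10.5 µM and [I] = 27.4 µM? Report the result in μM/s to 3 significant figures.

67.2 μM/s

α = 1 + [I]/Ki = 1 + 27.4/7.09 = 4.865.
For an uncompetitive inhibitor, both parameters are divided by α, giving Vmax/α and Km/α: Km,app = 1.30 µM, Vmax,app = 75.4 μM/s.
v = Vmax,app·[S]/(Km,app + [S]) = 75.4 × 10.5/(1.30 + 10.5) = 67.2 μM/s.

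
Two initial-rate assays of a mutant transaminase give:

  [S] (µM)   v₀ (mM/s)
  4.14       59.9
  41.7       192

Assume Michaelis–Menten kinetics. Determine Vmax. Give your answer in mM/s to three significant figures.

From v = Vmax[S]/(Km+[S]), each point gives Vmax = v(Km+[S])/[S].
Equating: 59.9(Km+4.14)/4.14 = 192(Km+41.7)/41.7.
14.47·Km + 59.9 = 4.604·Km + 192, so (14.47 − 4.604)·Km = 192 − 59.9.
Km = 132.1/9.864 = 13.4 µM; then Vmax = 59.9(13.4+4.14)/4.14 = 254 mM/s.

254 mM/s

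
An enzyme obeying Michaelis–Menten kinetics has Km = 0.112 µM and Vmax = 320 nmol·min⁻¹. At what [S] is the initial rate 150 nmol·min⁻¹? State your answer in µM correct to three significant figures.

0.0988 µM

The required fractional saturation is v/Vmax = 150/320 = 0.4688.
Then [S]/(Km+[S]) = 0.4688 ⇒ [S] = 0.112 × 0.4688/(1 − 0.4688) = 0.0988 µM.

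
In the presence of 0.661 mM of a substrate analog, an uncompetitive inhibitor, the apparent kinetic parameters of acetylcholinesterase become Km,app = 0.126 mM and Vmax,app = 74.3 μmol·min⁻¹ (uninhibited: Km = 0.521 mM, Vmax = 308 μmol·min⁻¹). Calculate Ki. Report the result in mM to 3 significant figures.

Uncompetitive: Vmax,app = Vmax/α (and Km,app = Km/α) with α = 1 + [I]/Ki.
α = Vmax/Vmax,app = 308/74.3 = 4.145.
Ki = [I]/(α − 1) = 0.661/3.145 = 0.210 mM.

0.210 mM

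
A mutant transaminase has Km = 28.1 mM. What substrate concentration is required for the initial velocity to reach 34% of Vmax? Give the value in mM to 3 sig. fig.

v/Vmax = [S]/(Km+[S]) = 0.34, so [S] = Km·0.34/(1 − 0.34) = 28.1 × 0.5152.
[S] = 14.5 mM.

14.5 mM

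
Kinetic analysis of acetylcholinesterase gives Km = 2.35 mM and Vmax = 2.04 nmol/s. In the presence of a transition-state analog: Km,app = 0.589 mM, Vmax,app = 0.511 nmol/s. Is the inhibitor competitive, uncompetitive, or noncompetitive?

Both Km and Vmax decrease by the same factor (~3.99-fold) — characteristic of uncompetitive inhibition.

uncompetitive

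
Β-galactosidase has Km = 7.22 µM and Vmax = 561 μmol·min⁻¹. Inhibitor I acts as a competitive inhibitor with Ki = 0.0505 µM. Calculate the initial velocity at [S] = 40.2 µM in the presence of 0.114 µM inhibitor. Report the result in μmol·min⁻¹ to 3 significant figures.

α = 1 + [I]/Ki = 1 + 0.114/0.0505 = 3.257.
For a competitive inhibitor, Vmax is unchanged and the apparent Km becomes α·Km: Km,app = 23.5 µM, Vmax,app = 561 μmol·min⁻¹.
v = Vmax,app·[S]/(Km,app + [S]) = 561 × 40.2/(23.5 + 40.2) = 354 μmol·min⁻¹.

354 μmol·min⁻¹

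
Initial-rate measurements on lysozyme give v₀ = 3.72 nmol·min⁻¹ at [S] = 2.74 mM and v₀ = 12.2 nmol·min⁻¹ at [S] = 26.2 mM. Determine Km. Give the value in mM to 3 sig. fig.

In reciprocal form, 1/v = (Km/Vmax)·(1/[S]) + 1/Vmax. The two points give (1/[S], 1/v) = (0.3650, 0.2688) and (0.03817, 0.08197).
Slope = (0.2688 − 0.08197)/(0.3650 − 0.03817) = 0.5718; intercept = 0.2688 − 0.5718×0.3650 = 0.06014.
Vmax = 1/intercept = 16.6 nmol·min⁻¹; Km = slope × Vmax = 0.5718 × 16.6 = 9.51 mM.

9.51 mM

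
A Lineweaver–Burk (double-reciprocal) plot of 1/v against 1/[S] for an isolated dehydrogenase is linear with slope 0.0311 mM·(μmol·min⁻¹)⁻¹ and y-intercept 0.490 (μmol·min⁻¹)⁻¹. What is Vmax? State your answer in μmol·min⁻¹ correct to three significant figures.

2.04 μmol·min⁻¹

The y-intercept of a Lineweaver–Burk plot equals 1/Vmax, so Vmax = 1/0.490 = 2.04 μmol·min⁻¹.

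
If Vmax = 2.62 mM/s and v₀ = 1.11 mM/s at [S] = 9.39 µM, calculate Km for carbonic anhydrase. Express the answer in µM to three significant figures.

12.8 µM

v/Vmax = 1.11/2.62 = 0.4237 = [S]/(Km+[S]).
So Km + [S] = [S]/0.4237 = 22.16 µM, giving Km = 22.16 − 9.39 = 12.8 µM.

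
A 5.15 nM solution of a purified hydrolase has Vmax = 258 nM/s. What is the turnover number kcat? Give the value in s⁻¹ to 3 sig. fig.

50.1 s⁻¹

kcat = Vmax/[E]total = 258 nM/s / 5.15 nM = 50.1 s⁻¹.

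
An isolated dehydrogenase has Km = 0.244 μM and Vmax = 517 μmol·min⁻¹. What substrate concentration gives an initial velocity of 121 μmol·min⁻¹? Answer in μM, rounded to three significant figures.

The required fractional saturation is v/Vmax = 121/517 = 0.2340.
Then [S]/(Km+[S]) = 0.2340 ⇒ [S] = 0.244 × 0.2340/(1 − 0.2340) = 0.0746 μM.

0.0746 μM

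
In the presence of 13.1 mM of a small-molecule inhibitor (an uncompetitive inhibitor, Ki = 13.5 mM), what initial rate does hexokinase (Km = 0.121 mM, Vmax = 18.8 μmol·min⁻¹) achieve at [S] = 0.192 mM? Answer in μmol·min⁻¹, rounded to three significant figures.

7.23 μmol·min⁻¹

α = 1 + [I]/Ki = 1 + 13.1/13.5 = 1.970.
For an uncompetitive inhibitor, both parameters are divided by α, giving Vmax/α and Km/α: Km,app = 0.0614 mM, Vmax,app = 9.54 μmol·min⁻¹.
v = Vmax,app·[S]/(Km,app + [S]) = 9.54 × 0.192/(0.0614 + 0.192) = 7.23 μmol·min⁻¹.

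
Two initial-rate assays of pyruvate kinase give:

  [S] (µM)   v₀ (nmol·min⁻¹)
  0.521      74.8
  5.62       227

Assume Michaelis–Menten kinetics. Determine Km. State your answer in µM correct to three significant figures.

In reciprocal form, 1/v = (Km/Vmax)·(1/[S]) + 1/Vmax. The two points give (1/[S], 1/v) = (1.919, 0.01337) and (0.1779, 0.004405).
Slope = (0.01337 − 0.004405)/(1.919 − 0.1779) = 0.005147; intercept = 0.01337 − 0.005147×1.919 = 0.003489.
Vmax = 1/intercept = 287 nmol·min⁻¹; Km = slope × Vmax = 0.005147 × 287 = 1.48 µM.

1.48 µM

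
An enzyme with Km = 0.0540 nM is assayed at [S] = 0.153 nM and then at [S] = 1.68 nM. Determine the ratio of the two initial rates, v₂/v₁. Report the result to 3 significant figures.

The fractional saturations are [S]/(Km+[S]) = 0.153/0.2070 = 0.7391 and 1.68/1.734 = 0.9689.
v₂/v₁ is just their ratio: 0.9689/0.7391 = 1.31.

1.31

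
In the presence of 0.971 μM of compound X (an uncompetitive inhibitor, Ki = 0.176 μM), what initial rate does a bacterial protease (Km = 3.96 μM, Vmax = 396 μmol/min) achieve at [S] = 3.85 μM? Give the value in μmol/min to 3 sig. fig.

With α = 1 + [I]/Ki = 1 + 0.971/0.176 = 6.517, the uncompetitive rate law is v = (Vmax/α)·[S] / (Km/α + [S]).
v = (396/6.517)×3.85 / (3.96/6.517 + 3.85) = 233.9/4.458 = 52.5 μmol/min.

52.5 μmol/min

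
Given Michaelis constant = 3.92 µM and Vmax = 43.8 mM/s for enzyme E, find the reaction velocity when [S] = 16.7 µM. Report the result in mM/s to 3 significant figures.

35.5 mM/s

[S]/(Km+[S]) = 16.7/20.62 = 0.8099, the fractional saturation.
v = 0.8099 × Vmax = 0.8099 × 43.8 = 35.5 mM/s.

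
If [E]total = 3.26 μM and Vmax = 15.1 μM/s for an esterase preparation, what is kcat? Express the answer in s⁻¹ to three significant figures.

kcat = Vmax/[E]total = 15.1 μM/s / 3.26 μM = 4.63 s⁻¹.

4.63 s⁻¹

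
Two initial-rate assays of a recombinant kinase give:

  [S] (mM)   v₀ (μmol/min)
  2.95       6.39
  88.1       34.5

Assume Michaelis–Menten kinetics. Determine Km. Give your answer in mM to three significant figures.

15.8 mM

In reciprocal form, 1/v = (Km/Vmax)·(1/[S]) + 1/Vmax. The two points give (1/[S], 1/v) = (0.3390, 0.1565) and (0.01135, 0.02899).
Slope = (0.1565 − 0.02899)/(0.3390 − 0.01135) = 0.3892; intercept = 0.1565 − 0.3892×0.3390 = 0.02457.
Vmax = 1/intercept = 40.7 μmol/min; Km = slope × Vmax = 0.3892 × 40.7 = 15.8 mM.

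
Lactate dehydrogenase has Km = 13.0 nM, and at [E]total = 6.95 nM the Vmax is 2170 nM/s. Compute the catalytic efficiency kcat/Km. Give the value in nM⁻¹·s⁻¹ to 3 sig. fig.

24.0 nM⁻¹·s⁻¹

kcat = Vmax/[E]total = 2170/6.95 = 312 s⁻¹.
kcat/Km = 312/13.0 = 24.0 nM⁻¹·s⁻¹.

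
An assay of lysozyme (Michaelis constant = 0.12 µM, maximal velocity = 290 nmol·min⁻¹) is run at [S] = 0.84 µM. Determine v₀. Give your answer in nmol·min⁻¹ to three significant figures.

254 nmol·min⁻¹

[S]/(Km+[S]) = 0.84/0.9600 = 0.8750, the fractional saturation.
v = 0.8750 × Vmax = 0.8750 × 290 = 254 nmol·min⁻¹.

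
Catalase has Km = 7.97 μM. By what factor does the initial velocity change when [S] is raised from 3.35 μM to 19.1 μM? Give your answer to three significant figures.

2.38

The fractional saturations are [S]/(Km+[S]) = 3.35/11.32 = 0.2959 and 19.1/27.07 = 0.7056.
v₂/v₁ is just their ratio: 0.7056/0.2959 = 2.38.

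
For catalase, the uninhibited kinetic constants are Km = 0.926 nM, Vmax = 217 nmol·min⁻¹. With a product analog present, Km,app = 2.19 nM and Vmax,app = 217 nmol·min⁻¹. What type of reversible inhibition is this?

competitive

Km increases (0.926 → 2.19 nM) while Vmax is unchanged — the hallmark of competitive inhibition.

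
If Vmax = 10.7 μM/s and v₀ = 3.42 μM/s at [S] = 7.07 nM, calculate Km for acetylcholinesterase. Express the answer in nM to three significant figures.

15.0 nM

From v = Vmax[S]/(Km+[S]), Km = [S](Vmax − v)/v.
Km = 7.07 × (10.7 − 3.42) / 3.42 = 51.47/3.42 = 15.0 nM.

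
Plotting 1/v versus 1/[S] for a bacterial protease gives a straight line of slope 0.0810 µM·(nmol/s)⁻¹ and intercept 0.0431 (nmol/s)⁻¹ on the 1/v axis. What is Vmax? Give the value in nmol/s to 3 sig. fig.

23.2 nmol/s

The y-intercept of a Lineweaver–Burk plot equals 1/Vmax, so Vmax = 1/0.0431 = 23.2 nmol/s.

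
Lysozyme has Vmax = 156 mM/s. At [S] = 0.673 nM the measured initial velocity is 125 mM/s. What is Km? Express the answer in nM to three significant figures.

0.167 nM

v/Vmax = 125/156 = 0.8013 = [S]/(Km+[S]).
So Km + [S] = [S]/0.8013 = 0.8399 nM, giving Km = 0.8399 − 0.673 = 0.167 nM.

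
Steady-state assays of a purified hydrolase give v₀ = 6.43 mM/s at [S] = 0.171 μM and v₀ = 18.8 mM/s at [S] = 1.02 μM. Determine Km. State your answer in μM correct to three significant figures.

0.645 μM

In reciprocal form, 1/v = (Km/Vmax)·(1/[S]) + 1/Vmax. The two points give (1/[S], 1/v) = (5.848, 0.1555) and (0.9804, 0.05319).
Slope = (0.1555 − 0.05319)/(5.848 − 0.9804) = 0.02102; intercept = 0.1555 − 0.02102×5.848 = 0.03258.
Vmax = 1/intercept = 30.7 mM/s; Km = slope × Vmax = 0.02102 × 30.7 = 0.645 μM.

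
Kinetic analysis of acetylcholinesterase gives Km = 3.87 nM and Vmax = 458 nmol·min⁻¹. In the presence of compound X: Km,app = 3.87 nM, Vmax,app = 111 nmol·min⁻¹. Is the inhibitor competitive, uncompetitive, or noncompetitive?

noncompetitive

Vmax decreases (458 → 111 nmol·min⁻¹) while Km is unchanged — pure noncompetitive inhibition.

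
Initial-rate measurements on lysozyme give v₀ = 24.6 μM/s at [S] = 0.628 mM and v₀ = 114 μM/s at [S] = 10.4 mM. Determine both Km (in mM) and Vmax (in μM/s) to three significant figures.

Km = 3.17 mM; Vmax = 149 μM/s

In reciprocal form, 1/v = (Km/Vmax)·(1/[S]) + 1/Vmax. The two points give (1/[S], 1/v) = (1.592, 0.04065) and (0.09615, 0.008772).
Slope = (0.04065 − 0.008772)/(1.592 − 0.09615) = 0.02131; intercept = 0.04065 − 0.02131×1.592 = 0.006723.
Vmax = 1/intercept = 149 μM/s; Km = slope × Vmax = 0.02131 × 149 = 3.17 mM.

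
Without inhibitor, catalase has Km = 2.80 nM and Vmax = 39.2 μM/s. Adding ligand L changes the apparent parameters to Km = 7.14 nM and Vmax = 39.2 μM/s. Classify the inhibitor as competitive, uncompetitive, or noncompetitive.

Km increases (2.80 → 7.14 nM) while Vmax is unchanged — the hallmark of competitive inhibition.

competitive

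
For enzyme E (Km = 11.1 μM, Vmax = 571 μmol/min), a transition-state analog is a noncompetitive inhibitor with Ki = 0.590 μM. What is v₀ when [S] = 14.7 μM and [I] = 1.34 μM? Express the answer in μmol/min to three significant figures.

α = 1 + [I]/Ki = 1 + 1.34/0.590 = 3.271.
For a noncompetitive inhibitor, Vmax is reduced to Vmax/α while Km is unchanged: Km,app = 11.1 μM, Vmax,app = 175 μmol/min.
v = Vmax,app·[S]/(Km,app + [S]) = 175 × 14.7/(11.1 + 14.7) = 99.5 μmol/min.

99.5 μmol/min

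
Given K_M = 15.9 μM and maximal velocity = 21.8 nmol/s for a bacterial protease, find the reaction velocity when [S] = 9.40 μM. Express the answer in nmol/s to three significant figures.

[S]/(Km+[S]) = 9.40/25.30 = 0.3715, the fractional saturation.
v = 0.3715 × Vmax = 0.3715 × 21.8 = 8.10 nmol/s.

8.10 nmol/s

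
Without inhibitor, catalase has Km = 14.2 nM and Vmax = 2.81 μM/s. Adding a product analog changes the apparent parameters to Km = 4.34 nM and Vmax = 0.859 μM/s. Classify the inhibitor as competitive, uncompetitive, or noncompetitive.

Both Km and Vmax decrease by the same factor (~3.27-fold) — characteristic of uncompetitive inhibition.

uncompetitive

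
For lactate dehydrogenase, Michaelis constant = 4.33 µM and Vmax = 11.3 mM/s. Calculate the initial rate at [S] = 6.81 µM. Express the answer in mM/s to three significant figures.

[S]/(Km+[S]) = 6.81/11.14 = 0.6113, the fractional saturation.
v = 0.6113 × Vmax = 0.6113 × 11.3 = 6.91 mM/s.

6.91 mM/s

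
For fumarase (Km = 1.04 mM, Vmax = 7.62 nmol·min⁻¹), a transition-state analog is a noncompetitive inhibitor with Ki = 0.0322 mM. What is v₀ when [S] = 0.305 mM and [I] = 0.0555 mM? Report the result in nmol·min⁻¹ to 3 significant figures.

With α = 1 + [I]/Ki = 1 + 0.0555/0.0322 = 2.724, the noncompetitive rate law is v = (Vmax/α)·[S] / (Km + [S]).
v = (7.62/2.724)×0.305 / (1.04 + 0.305) = 0.8533/1.345 = 0.634 nmol·min⁻¹.

0.634 nmol·min⁻¹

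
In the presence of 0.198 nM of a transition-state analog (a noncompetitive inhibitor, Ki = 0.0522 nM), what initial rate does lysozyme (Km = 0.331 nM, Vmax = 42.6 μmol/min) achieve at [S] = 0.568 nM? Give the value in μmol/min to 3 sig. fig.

α = 1 + [I]/Ki = 1 + 0.198/0.0522 = 4.793.
For a noncompetitive inhibitor, Vmax is reduced to Vmax/α while Km is unchanged: Km,app = 0.331 nM, Vmax,app = 8.89 μmol/min.
v = Vmax,app·[S]/(Km,app + [S]) = 8.89 × 0.568/(0.331 + 0.568) = 5.62 μmol/min.

5.62 μmol/min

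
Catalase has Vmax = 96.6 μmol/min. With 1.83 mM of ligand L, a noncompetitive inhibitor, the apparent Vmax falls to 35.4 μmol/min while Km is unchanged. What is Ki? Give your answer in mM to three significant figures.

1.06 mM

Noncompetitive: Vmax,app = Vmax/α with α = 1 + [I]/Ki.
α = Vmax/Vmax,app = 96.6/35.4 = 2.729.
Since α = 1 + [I]/Ki, [I]/Ki = 2.729 − 1 = 1.729 and Ki = 1.83/1.729 = 1.06 mM.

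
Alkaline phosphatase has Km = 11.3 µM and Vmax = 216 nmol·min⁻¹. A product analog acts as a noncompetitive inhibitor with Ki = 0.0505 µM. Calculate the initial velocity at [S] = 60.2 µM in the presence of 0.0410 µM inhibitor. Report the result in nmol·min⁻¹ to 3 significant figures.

100 nmol·min⁻¹

α = 1 + [I]/Ki = 1 + 0.0410/0.0505 = 1.812.
For a noncompetitive inhibitor, Vmax is reduced to Vmax/α while Km is unchanged: Km,app = 11.3 µM, Vmax,app = 119 nmol·min⁻¹.
v = Vmax,app·[S]/(Km,app + [S]) = 119 × 60.2/(11.3 + 60.2) = 100 nmol·min⁻¹.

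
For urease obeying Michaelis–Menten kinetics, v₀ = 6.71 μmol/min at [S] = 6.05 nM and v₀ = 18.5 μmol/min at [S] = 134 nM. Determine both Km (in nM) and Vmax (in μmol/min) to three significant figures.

Km = 12.1 nM; Vmax = 20.2 μmol/min

In reciprocal form, 1/v = (Km/Vmax)·(1/[S]) + 1/Vmax. The two points give (1/[S], 1/v) = (0.1653, 0.1490) and (0.007463, 0.05405).
Slope = (0.1490 − 0.05405)/(0.1653 − 0.007463) = 0.6018; intercept = 0.1490 − 0.6018×0.1653 = 0.04956.
Vmax = 1/intercept = 20.2 μmol/min; Km = slope × Vmax = 0.6018 × 20.2 = 12.1 nM.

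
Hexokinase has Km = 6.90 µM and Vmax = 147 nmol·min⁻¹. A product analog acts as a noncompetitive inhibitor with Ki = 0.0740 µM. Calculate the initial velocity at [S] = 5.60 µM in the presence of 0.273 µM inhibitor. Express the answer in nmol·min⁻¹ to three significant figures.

14.0 nmol·min⁻¹

α = 1 + [I]/Ki = 1 + 0.273/0.0740 = 4.689.
For a noncompetitive inhibitor, Vmax is reduced to Vmax/α while Km is unchanged: Km,app = 6.90 µM, Vmax,app = 31.3 nmol·min⁻¹.
v = Vmax,app·[S]/(Km,app + [S]) = 31.3 × 5.60/(6.90 + 5.60) = 14.0 nmol·min⁻¹.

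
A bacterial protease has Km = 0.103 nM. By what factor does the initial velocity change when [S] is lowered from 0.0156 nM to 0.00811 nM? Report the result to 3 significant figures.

0.555

The fractional saturations are [S]/(Km+[S]) = 0.0156/0.1186 = 0.1315 and 0.00811/0.1111 = 0.07299.
v₂/v₁ is just their ratio: 0.07299/0.1315 = 0.555.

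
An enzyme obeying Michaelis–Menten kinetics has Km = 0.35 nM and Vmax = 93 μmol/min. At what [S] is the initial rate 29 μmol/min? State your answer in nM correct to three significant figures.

The required fractional saturation is v/Vmax = 29/93 = 0.3118.
Then [S]/(Km+[S]) = 0.3118 ⇒ [S] = 0.35 × 0.3118/(1 − 0.3118) = 0.159 nM.

0.159 nM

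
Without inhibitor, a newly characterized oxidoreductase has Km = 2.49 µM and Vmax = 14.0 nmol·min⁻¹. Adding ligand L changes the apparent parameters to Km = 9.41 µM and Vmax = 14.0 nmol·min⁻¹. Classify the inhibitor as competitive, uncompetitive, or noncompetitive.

Km increases (2.49 → 9.41 µM) while Vmax is unchanged — the hallmark of competitive inhibition.

competitive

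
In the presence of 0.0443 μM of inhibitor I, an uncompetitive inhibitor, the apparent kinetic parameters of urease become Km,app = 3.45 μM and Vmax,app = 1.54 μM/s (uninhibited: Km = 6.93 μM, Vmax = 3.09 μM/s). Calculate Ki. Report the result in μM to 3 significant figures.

0.0440 μM

Uncompetitive: Vmax,app = Vmax/α (and Km,app = Km/α) with α = 1 + [I]/Ki.
α = Vmax/Vmax,app = 3.09/1.54 = 2.006.
Since α = 1 + [I]/Ki, [I]/Ki = 2.006 − 1 = 1.006 and Ki = 0.0443/1.006 = 0.0440 μM.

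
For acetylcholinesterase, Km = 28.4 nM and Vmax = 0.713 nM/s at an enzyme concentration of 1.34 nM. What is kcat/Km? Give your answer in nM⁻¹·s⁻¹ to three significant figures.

0.0187 nM⁻¹·s⁻¹

kcat = Vmax/[E]total = 0.713/1.34 = 0.532 s⁻¹.
kcat/Km = 0.532/28.4 = 0.0187 nM⁻¹·s⁻¹.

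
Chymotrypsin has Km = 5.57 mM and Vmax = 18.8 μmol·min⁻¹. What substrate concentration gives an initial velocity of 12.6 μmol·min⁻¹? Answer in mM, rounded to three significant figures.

Rearranging v = Vmax[S]/(Km+[S]) gives [S] = Km·v/(Vmax − v).
[S] = 5.57 × 12.6 / (18.8 − 12.6) = 70.18/6.200 = 11.3 mM.

11.3 mM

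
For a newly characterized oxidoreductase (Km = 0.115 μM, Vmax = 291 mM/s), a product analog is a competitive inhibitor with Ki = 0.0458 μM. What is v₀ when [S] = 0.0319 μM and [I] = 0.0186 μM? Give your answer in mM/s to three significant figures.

With α = 1 + [I]/Ki = 1 + 0.0186/0.0458 = 1.406, the competitive rate law is v = Vmax[S] / (αKm + [S]).
v = 291×0.0319 / (1.406×0.115 + 0.0319) = 9.283/0.1936 = 47.9 mM/s.

47.9 mM/s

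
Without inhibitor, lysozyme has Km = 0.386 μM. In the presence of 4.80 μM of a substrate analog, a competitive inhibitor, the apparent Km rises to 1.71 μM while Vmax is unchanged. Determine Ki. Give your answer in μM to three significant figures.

Competitive: Km,app = α·Km with α = 1 + [I]/Ki.
α = Km,app/Km = 1.71/0.386 = 4.430.
Since α = 1 + [I]/Ki, [I]/Ki = 4.430 − 1 = 3.430 and Ki = 4.80/3.430 = 1.40 μM.

1.40 μM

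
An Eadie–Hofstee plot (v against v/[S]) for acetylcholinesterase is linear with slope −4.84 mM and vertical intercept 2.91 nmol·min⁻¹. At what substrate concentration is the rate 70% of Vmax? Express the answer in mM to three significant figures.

11.3 mM

The Eadie–Hofstee slope gives Km = 4.84 mM (slope = −Km).
v/Vmax = [S]/(Km+[S]) = 0.7 ⇒ [S] = Km·0.7/(1−0.7) = 4.84 × 2.333 = 11.3 mM.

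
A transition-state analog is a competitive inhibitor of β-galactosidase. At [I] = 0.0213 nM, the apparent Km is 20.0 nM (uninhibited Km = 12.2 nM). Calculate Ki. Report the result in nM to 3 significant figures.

0.0333 nM

Competitive: Km,app = α·Km with α = 1 + [I]/Ki.
α = Km,app/Km = 20.0/12.2 = 1.639.
Since α = 1 + [I]/Ki, [I]/Ki = 1.639 − 1 = 0.6393 and Ki = 0.0213/0.6393 = 0.0333 nM.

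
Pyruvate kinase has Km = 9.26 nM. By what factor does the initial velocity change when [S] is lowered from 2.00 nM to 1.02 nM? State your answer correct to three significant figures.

0.559

Since Vmax cancels, v₂/v₁ = [S]₂(Km+[S]₁) / [S]₁(Km+[S]₂).
= 1.02×(9.26+2.00) / (2.00×(9.26+1.02)) = 11.49/20.56 = 0.559.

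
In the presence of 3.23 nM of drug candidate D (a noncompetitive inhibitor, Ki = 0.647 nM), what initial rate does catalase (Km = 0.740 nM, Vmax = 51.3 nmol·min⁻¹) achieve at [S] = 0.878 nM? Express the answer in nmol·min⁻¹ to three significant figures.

4.65 nmol·min⁻¹

With α = 1 + [I]/Ki = 1 + 3.23/0.647 = 5.992, the noncompetitive rate law is v = (Vmax/α)·[S] / (Km + [S]).
v = (51.3/5.992)×0.878 / (0.740 + 0.878) = 7.517/1.618 = 4.65 nmol·min⁻¹.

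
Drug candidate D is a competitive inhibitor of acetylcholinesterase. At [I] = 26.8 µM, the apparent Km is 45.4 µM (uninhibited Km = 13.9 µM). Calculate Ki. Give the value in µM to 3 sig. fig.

Competitive: Km,app = α·Km with α = 1 + [I]/Ki.
α = Km,app/Km = 45.4/13.9 = 3.266.
Ki = [I]/(α − 1) = 26.8/2.266 = 11.8 µM.

11.8 µM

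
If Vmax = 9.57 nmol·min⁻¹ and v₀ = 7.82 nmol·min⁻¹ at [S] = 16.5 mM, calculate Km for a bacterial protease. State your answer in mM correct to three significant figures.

3.69 mM

v/Vmax = 7.82/9.57 = 0.8171 = [S]/(Km+[S]).
So Km + [S] = [S]/0.8171 = 20.19 mM, giving Km = 20.19 − 16.5 = 3.69 mM.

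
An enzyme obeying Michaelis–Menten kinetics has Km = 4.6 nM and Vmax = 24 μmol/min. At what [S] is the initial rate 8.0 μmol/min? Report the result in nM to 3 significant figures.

Rearranging v = Vmax[S]/(Km+[S]) gives [S] = Km·v/(Vmax − v).
[S] = 4.6 × 8.0 / (24 − 8.0) = 36.80/16.00 = 2.30 nM.

2.30 nM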